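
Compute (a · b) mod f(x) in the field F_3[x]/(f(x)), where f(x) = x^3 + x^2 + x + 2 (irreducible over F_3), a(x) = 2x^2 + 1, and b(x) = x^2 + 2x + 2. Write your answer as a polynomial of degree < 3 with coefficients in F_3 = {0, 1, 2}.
a · b ≡ x^2 + 2x + 1 (mod f(x))

Multiply in F_3[x]: a(x)·b(x) = (2x^2 + 1)·(x^2 + 2x + 2) = 2x^4 + x^3 + 2x^2 + 2x + 2. This has degree ≥ 3, so divide by f(x) over F_3: 2x^4 + x^3 + 2x^2 + 2x + 2 = (2x + 2)·(x^3 + x^2 + x + 2) + (x^2 + 2x + 1). Hence a·b ≡ x^2 + 2x + 1 (mod f). (F_3[x]/(f) is a field with 3^3 = 27 elements since f is irreducible of degree 3.)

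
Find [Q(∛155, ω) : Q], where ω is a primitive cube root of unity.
[Q(∛155, ω) : Q] = 6

[Q(∛155):Q] = 3 (min poly x^3 - 155, irreducible since 155 is not a perfect cube). [Q(ω):Q] = 2 (min poly x^2 + x + 1). Since Q(∛155) ⊂ R and ω ∉ R, we have ω ∉ Q(∛155), so x^2 + x + 1 remains irreducible over Q(∛155) and [Q(∛155, ω) : Q(∛155)] = 2. By the tower law, [Q(∛155, ω) : Q] = 3 · 2 = 6. (In fact Q(∛155, ω) is the splitting field of x^3 - 155 over Q.)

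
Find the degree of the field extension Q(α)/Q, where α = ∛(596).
[Q(α):Q] = 3

The minimal polynomial of α is x^3 - 596, irreducible over Q since 596 is not a perfect cube (so x^3 - 596 has no rational root). Hence [Q(α):Q] = deg(m_α) = 3.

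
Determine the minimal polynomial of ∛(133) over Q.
m_α(x) = x^3 - 133

α satisfies α^3 = 133, so x^3 - 133 annihilates α. By the rational root test, a rational root p/q (in lowest terms) of x^3 - 133 would satisfy p^3 = 133 q^3, forcing q = 1 and p^3 = 133; but 133 is not a perfect cube, contradiction. A monic cubic over Q with no rational root is irreducible (any nontrivial factorization would include a linear factor). Hence x^3 - 133 is the minimal polynomial of α, and in particular [Q(α):Q] = 3.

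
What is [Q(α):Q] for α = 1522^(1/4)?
[Q(α):Q] = 4

α is a root of x^4 - 1522. By Eisenstein's criterion at the prime p = 2 (which divides the constant term 1522 but p^2 = 4 does not, since 1522 is squarefree), x^4 - 1522 is irreducible over Q. Hence [Q(α):Q] = 4.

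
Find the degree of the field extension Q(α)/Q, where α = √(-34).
[Q(α):Q] = 2

[Q(α):Q] equals the degree of the minimal polynomial of α. Here α^2 = -34 and x^2 + 34 is irreducible (d = -34 is squarefree, ≠ 1, hence not a square), so deg(m_α) = 2. Thus [Q(α):Q] = 2.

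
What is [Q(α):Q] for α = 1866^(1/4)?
[Q(α):Q] = 4

α is a root of x^4 - 1866. By Eisenstein's criterion at the prime p = 2 (which divides the constant term 1866 but p^2 = 4 does not, since 1866 is squarefree), x^4 - 1866 is irreducible over Q. Hence [Q(α):Q] = 4.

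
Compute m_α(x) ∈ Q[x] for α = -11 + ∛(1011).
m_α(x) = x^3 + 33x^2 + 363x + 320

Set β = α + 11 = ∛(1011), so β^3 = 1011. Then (α + 11)^3 - 1011 = 0, i.e. α is a root of g(x) = (x + 11)^3 - 1011 = x^3 + 33x^2 + 363x + 320. Since g(x) = h(x + 11) where h(x) = x^3 - 1011, and h is irreducible over Q (because 1011 is not a perfect cube, so h has no rational root, and a monic cubic with no rational root is irreducible), g is also irreducible (irreducibility is preserved under the substitution x → x + 11). Hence m_α(x) = x^3 + 33x^2 + 363x + 320.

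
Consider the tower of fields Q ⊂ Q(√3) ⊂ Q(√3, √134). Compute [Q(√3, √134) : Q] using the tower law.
[Q(√3, √134) : Q] = 4

[Q(√3):Q] = 2 (min poly x^2 - 3, irreducible since 3 is squarefree > 1). For the top step, suppose √134 ∈ Q(√3), say √134 = c + d√3 with c, d ∈ Q. Squaring: 134 = c^2 + 3d^2 + 2cd√3. Since √3 ∉ Q this forces 2cd = 0. If d = 0 then √134 = c ∈ Q, contradicting 134 squarefree > 1. If c = 0 then 134 = 3d^2, so 3·134 = (3d)^2 is a perfect square in Q — but 3·134 = 402 is not a perfect square (since 3 and 134 are distinct squarefree integers). Contradiction. Hence √134 ∉ Q(√3), so x^2 - 134 stays irreducible over Q(√3) and [Q(√3, √134) : Q(√3)] = 2. By the tower law, [Q(√3, √134) : Q] = 2 · 2 = 4.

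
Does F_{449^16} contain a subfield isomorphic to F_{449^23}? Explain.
No: F_{449^23} is not a subfield of F_{449^16}

F_{p^m} embeds in F_{p^n} iff m | n. Here 23 ∤ 16 (since 16 = 0·23 + 16 with remainder 16 ≠ 0), so F_{449^23} is not a subfield of F_{449^16}. Equivalently: if it were, the tower law would give 23 = [F_{449^23}:F_449] dividing [F_{449^16}:F_449] = 16, contradiction.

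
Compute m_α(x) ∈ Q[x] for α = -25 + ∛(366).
m_α(x) = x^3 + 75x^2 + 1875x + 15259

Set β = α + 25 = ∛(366), so β^3 = 366. Then (α + 25)^3 - 366 = 0, i.e. α is a root of g(x) = (x + 25)^3 - 366 = x^3 + 75x^2 + 1875x + 15259. Since g(x) = h(x + 25) where h(x) = x^3 - 366, and h is irreducible over Q (because 366 is not a perfect cube, so h has no rational root, and a monic cubic with no rational root is irreducible), g is also irreducible (irreducibility is preserved under the substitution x → x + 25). Hence m_α(x) = x^3 + 75x^2 + 1875x + 15259.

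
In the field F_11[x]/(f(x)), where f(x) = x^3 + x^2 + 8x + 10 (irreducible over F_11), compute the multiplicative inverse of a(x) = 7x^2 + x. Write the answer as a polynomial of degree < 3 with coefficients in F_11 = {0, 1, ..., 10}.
a(x)^(-1) ≡ 4x^2 + 2x + 2 (mod f(x))

Since f is irreducible over F_11, F_11[x]/(f) is a field and a(x) ≠ 0 has an inverse. Apply the extended Euclidean algorithm to f(x) and a(x) in F_11[x]: f(x) = (8x + 10)·a(x) + (9x + 10);  a(x) = (2x + 4)·(9x + 10) + (4). The last nonzero remainder is the constant 4 = gcd(f, a) in F_11. Back-substituting through the division chain expresses 4 = s(x)·a(x) + t(x)·f(x) with s(x) ≡ 5x^2 + 8x + 8 (mod f), so (5x^2 + 8x + 8)·a(x) ≡ 4 (mod f). Multiplying by 4^(-1) ≡ 3 in F_11 gives a(x)^(-1) ≡ 3·(5x^2 + 8x + 8) ≡ 4x^2 + 2x + 2 (mod f). Check: (7x^2 + x)·(4x^2 + 2x + 2) = 6x^4 + 7x^3 + 5x^2 + 2x ≡ 1 (mod x^3 + x^2 + 8x + 10).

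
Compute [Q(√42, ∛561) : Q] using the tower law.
[Q(√42, ∛561) : Q] = 6

Let L = Q(√42, ∛561). Since Q(√42) ⊂ L and [Q(√42):Q] = 2, the tower law gives 2 | [L:Q]. Likewise Q(∛561) ⊂ L with [Q(∛561):Q] = 3 (because 561 is not a perfect cube), so 3 | [L:Q]. As gcd(2,3) = 1, [L:Q] is divisible by 6. Conversely L is generated over Q by √42 and ∛561, so [L:Q] ≤ 2·3 = 6. Therefore [Q(√42, ∛561) : Q] = 6.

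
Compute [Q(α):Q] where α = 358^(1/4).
[Q(α):Q] = 4

α is a root of x^4 - 358. By Eisenstein's criterion at the prime p = 2 (which divides the constant term 358 but p^2 = 4 does not, since 358 is squarefree), x^4 - 358 is irreducible over Q. Hence [Q(α):Q] = 4.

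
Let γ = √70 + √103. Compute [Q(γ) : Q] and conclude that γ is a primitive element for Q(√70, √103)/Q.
[Q(γ) : Q] = 4 (equivalently, Q(γ) = Q(√70, √103))

Obviously Q(γ) ⊆ Q(√70, √103), and [Q(√70, √103):Q] = 4 (since 70, 103 are distinct squarefree integers > 1 with 7210 not a perfect square). To show equality we compute the minimal polynomial of γ. From γ = √70 + √103: γ^2 = 70 + 2√(7210) + 103 = 173 + 2√(7210), so γ^2 - 173 = 2√(7210); squaring, (γ^2 - 173)^2 = 4·7210, i.e. γ^4 - 346γ^2 + 29929 - 28840 = 0, i.e. γ^4 - 346γ^2 + 1089 = 0. So γ is a root of x^4 - 346x^2 + 1089. This polynomial is irreducible over Q: it has no rational root (each ±√70 ± √103 is irrational), and any factorization into two quadratics over Q would force √(7210) ∈ Q (pairing opposite roots) or √70, √103 ∈ Q (other pairings), all impossible. Hence [Q(γ):Q] = 4 = [Q(√70, √103):Q], so Q(γ) = Q(√70, √103).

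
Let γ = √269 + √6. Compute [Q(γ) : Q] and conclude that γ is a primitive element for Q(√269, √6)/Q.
[Q(γ) : Q] = 4 (equivalently, Q(γ) = Q(√269, √6))

Obviously Q(γ) ⊆ Q(√269, √6), and [Q(√269, √6):Q] = 4 (since 269, 6 are distinct squarefree integers > 1 with 1614 not a perfect square). To show equality we compute the minimal polynomial of γ. From γ = √269 + √6: γ^2 = 269 + 2√(1614) + 6 = 275 + 2√(1614), so γ^2 - 275 = 2√(1614); squaring, (γ^2 - 275)^2 = 4·1614, i.e. γ^4 - 550γ^2 + 75625 - 6456 = 0, i.e. γ^4 - 550γ^2 + 69169 = 0. So γ is a root of x^4 - 550x^2 + 69169. This polynomial is irreducible over Q: it has no rational root (each ±√269 ± √6 is irrational), and any factorization into two quadratics over Q would force √(1614) ∈ Q (pairing opposite roots) or √269, √6 ∈ Q (other pairings), all impossible. Hence [Q(γ):Q] = 4 = [Q(√269, √6):Q], so Q(γ) = Q(√269, √6).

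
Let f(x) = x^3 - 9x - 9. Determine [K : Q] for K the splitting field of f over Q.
[K : Q] = 3

By the rational root test, any rational root of the monic integer polynomial f(x) = x^3 - 9x - 9 must be an integer dividing the constant term -9, i.e. one of ±{1, 3, 9}. Evaluating: f(1) = -17, f(-1) = -1, f(3) = -9, f(-3) = -9, f(9) = 639, f(-9) = -657; none is 0, so f has no rational root and is therefore irreducible over Q (a cubic with no linear factor over a field is irreducible). For an irreducible cubic, the Galois group is A_3 or S_3 according as the discriminant disc(f) = -4a^3 - 27b^2 = -4·(-9)^3 - 27·(-9)^2 = 729 is or is not a square in Q. Here disc(f) = 729 = 27^2 is a perfect square in Q, so the Galois group of f over Q is contained in A_3, hence equals A_3 (cyclic of order 3). The splitting field has degree |A_3| = 3 over Q, so [K : Q] = 3.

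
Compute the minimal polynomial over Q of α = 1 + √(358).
m_α(x) = x^2 - 2x - 357

From α - 1 = √(358), squaring gives (α - 1)^2 = 358, i.e. α^2 - 2α + 1 = 358, so α^2 - 2α - 357 = 0. The discriminant of x^2 - 2x - 357 is (-2)^2 - 4·(-357) = 4 + 1428 = 1432, and 4·(358) is not a perfect square in Q since 358 is squarefree and ≠ 1. Hence x^2 - 2x - 357 is irreducible over Q and is the minimal polynomial of α.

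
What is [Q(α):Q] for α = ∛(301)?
[Q(α):Q] = 3

The minimal polynomial of α is x^3 - 301, irreducible over Q since 301 is not a perfect cube (so x^3 - 301 has no rational root). Hence [Q(α):Q] = deg(m_α) = 3.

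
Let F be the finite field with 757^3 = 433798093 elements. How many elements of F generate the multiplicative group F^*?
There are φ(433798092) = 114400512 primitive elements

F_q^* is cyclic of order q - 1 = 433798092. A cyclic group of order m has exactly φ(m) generators. Here m = 433798092 = 2^2 · 3^4 · 7 · 13 · 14713, so the number of primitive elements is φ(433798092) = 114400512.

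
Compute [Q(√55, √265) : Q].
[Q(√55, √265) : Q] = 4

[Q(√55):Q] = 2 (min poly x^2 - 55, irreducible since 55 is squarefree > 1). For the top step, suppose √265 ∈ Q(√55), say √265 = c + d√55 with c, d ∈ Q. Squaring: 265 = c^2 + 55d^2 + 2cd√55. Since √55 ∉ Q this forces 2cd = 0. If d = 0 then √265 = c ∈ Q, contradicting 265 squarefree > 1. If c = 0 then 265 = 55d^2, so 55·265 = (55d)^2 is a perfect square in Q — but 55·265 = 14575 is not a perfect square (since 55 and 265 are distinct squarefree integers). Contradiction. Hence √265 ∉ Q(√55), so x^2 - 265 stays irreducible over Q(√55) and [Q(√55, √265) : Q(√55)] = 2. By the tower law, [Q(√55, √265) : Q] = 2 · 2 = 4.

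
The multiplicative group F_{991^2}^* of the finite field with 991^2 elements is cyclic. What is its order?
|F_{991^2}^*| = 982080

F_{991^2} has 991^2 = 982081 elements; its multiplicative group consists of all nonzero elements, so |F_{991^2}^*| = 982081 - 1 = 982080. (It is cyclic since any finite subgroup of the multiplicative group of a field is cyclic.)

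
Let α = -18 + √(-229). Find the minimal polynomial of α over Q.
m_α(x) = x^2 + 36x + 553

From α + 18 = √(-229), squaring gives (α + 18)^2 = -229, i.e. α^2 + 36α + 324 = -229, so α^2 + 36α + 553 = 0. The discriminant of x^2 + 36x + 553 is (36)^2 - 4·(553) = 1296 - 2212 = -916, and 4·(-229) is not a perfect square in Q since -229 is squarefree and ≠ 1. Hence x^2 + 36x + 553 is irreducible over Q and is the minimal polynomial of α.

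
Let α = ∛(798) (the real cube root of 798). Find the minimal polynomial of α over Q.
m_α(x) = x^3 - 798

α satisfies α^3 = 798, so x^3 - 798 annihilates α. By the rational root test, a rational root p/q (in lowest terms) of x^3 - 798 would satisfy p^3 = 798 q^3, forcing q = 1 and p^3 = 798; but 798 is not a perfect cube, contradiction. A monic cubic over Q with no rational root is irreducible (any nontrivial factorization would include a linear factor). Hence x^3 - 798 is the minimal polynomial of α, and in particular [Q(α):Q] = 3.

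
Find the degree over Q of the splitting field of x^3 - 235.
[K : Q] = 6

The roots of x^3 - 235 are ∛235, ω∛235, ω^2∛235 where ω = e^(2πi/3) is a primitive cube root of unity, so K = Q(∛235, ω). Now [Q(∛235):Q] = 3 (since 235 is not a perfect cube, x^3 - 235 is irreducible) and [Q(ω):Q] = 2. Both 2 and 3 divide [K:Q], and [K:Q] ≤ 3·2 = 6, so [K:Q] = 6. (Equivalently: Q(∛235) ⊂ R but ω ∉ R, so [K : Q(∛235)] = 2.)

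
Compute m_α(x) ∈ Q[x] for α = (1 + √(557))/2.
m_α(x) = x^2 - x - 139

From 2α - 1 = √(557), squaring gives (2α - 1)^2 = 557, i.e. 4α^2 - 4α + 1 = 557, so α^2 - α + (1 - 557)/4 = 0. Since 557 ≡ 1 (mod 4), (1 - 557)/4 = -139 ∈ Z. The polynomial x^2 - x - 139 has discriminant 1 - 4·(-139) = 557, which is not a perfect square in Q (d = 557 is squarefree and ≠ 1), so x^2 - x - 139 is irreducible over Q. It is the minimal polynomial of α.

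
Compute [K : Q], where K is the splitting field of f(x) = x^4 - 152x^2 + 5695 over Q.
[K : Q] = 4

Solving the quadratic in x^2: x^2 = (152 ± √(152^2 - 4·5695))/2 = (152 ± √324)/2 = (152 ± 18)/2, giving x^2 = 67 or x^2 = 85. So f(x) = (x^2 - 67)(x^2 - 85) and the roots of f are ±√67, ±√85. Hence the splitting field is K = Q(√67, √85). Since 67 and 85 are distinct squarefree integers > 1, their product 5695 is not a perfect square, so √85 ∉ Q(√67). By the tower law [K:Q] = [Q(√67,√85):Q(√67)] · [Q(√67):Q] = 2 · 2 = 4.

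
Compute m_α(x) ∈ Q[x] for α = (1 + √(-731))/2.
m_α(x) = x^2 - x + 183

From 2α - 1 = √(-731), squaring gives (2α - 1)^2 = -731, i.e. 4α^2 - 4α + 1 = -731, so α^2 - α + (1 + 731)/4 = 0. Since -731 ≡ 1 (mod 4), (1 + 731)/4 = 183 ∈ Z. The polynomial x^2 - x + 183 has discriminant 1 - 4·(183) = -731, which is not a perfect square in Q (d = -731 is squarefree and ≠ 1), so x^2 - x + 183 is irreducible over Q. It is the minimal polynomial of α.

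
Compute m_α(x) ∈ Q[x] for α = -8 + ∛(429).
m_α(x) = x^3 + 24x^2 + 192x + 83

Set β = α + 8 = ∛(429), so β^3 = 429. Then (α + 8)^3 - 429 = 0, i.e. α is a root of g(x) = (x + 8)^3 - 429 = x^3 + 24x^2 + 192x + 83. Since g(x) = h(x + 8) where h(x) = x^3 - 429, and h is irreducible over Q (because 429 is not a perfect cube, so h has no rational root, and a monic cubic with no rational root is irreducible), g is also irreducible (irreducibility is preserved under the substitution x → x + 8). Hence m_α(x) = x^3 + 24x^2 + 192x + 83.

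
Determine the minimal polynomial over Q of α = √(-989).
m_α(x) = x^2 + 989

α satisfies α^2 + 989 = 0, so x^2 + 989 annihilates α. Since d = -989 is squarefree and ≠ 1, it is not a perfect square in Q, so x^2 + 989 has no rational root and is therefore irreducible over Q (a degree-2 polynomial over a field is irreducible iff it has no root). Hence m_α(x) = x^2 + 989.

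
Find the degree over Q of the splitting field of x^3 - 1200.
[K : Q] = 6

The roots of x^3 - 1200 are ∛1200, ω∛1200, ω^2∛1200 where ω = e^(2πi/3) is a primitive cube root of unity, so K = Q(∛1200, ω). Now [Q(∛1200):Q] = 3 (since 1200 is not a perfect cube, x^3 - 1200 is irreducible) and [Q(ω):Q] = 2. Both 2 and 3 divide [K:Q], and [K:Q] ≤ 3·2 = 6, so [K:Q] = 6. (Equivalently: Q(∛1200) ⊂ R but ω ∉ R, so [K : Q(∛1200)] = 2.)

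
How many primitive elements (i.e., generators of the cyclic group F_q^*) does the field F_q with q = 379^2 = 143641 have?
There are φ(143640) = 31104 primitive elements

F_q^* is cyclic of order q - 1 = 143640. A cyclic group of order m has exactly φ(m) generators. Here m = 143640 = 2^3 · 3^3 · 5 · 7 · 19, so the number of primitive elements is φ(143640) = 31104.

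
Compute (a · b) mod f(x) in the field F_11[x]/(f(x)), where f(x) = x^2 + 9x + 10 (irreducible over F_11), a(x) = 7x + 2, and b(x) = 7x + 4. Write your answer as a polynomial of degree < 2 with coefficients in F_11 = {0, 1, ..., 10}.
a · b ≡ 8x + 2 (mod f(x))

Multiply in F_11[x]: a(x)·b(x) = (7x + 2)·(7x + 4) = 5x^2 + 9x + 8. This has degree ≥ 2, so divide by f(x) over F_11: 5x^2 + 9x + 8 = (5)·(x^2 + 9x + 10) + (8x + 2). Hence a·b ≡ 8x + 2 (mod f). (F_11[x]/(f) is a field with 11^2 = 121 elements since f is irreducible of degree 2.)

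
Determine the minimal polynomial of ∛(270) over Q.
m_α(x) = x^3 - 270

α satisfies α^3 = 270, so x^3 - 270 annihilates α. By the rational root test, a rational root p/q (in lowest terms) of x^3 - 270 would satisfy p^3 = 270 q^3, forcing q = 1 and p^3 = 270; but 270 is not a perfect cube, contradiction. A monic cubic over Q with no rational root is irreducible (any nontrivial factorization would include a linear factor). Hence x^3 - 270 is the minimal polynomial of α, and in particular [Q(α):Q] = 3.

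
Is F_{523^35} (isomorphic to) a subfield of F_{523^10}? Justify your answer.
No: F_{523^35} is not a subfield of F_{523^10}

F_{p^m} embeds in F_{p^n} iff m | n. Here 35 ∤ 10 (since 10 = 0·35 + 10 with remainder 10 ≠ 0), so F_{523^35} is not a subfield of F_{523^10}. Equivalently: if it were, the tower law would give 35 = [F_{523^35}:F_523] dividing [F_{523^10}:F_523] = 10, contradiction.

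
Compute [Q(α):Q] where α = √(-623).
[Q(α):Q] = 2

[Q(α):Q] equals the degree of the minimal polynomial of α. Here α^2 = -623 and x^2 + 623 is irreducible (d = -623 is squarefree, ≠ 1, hence not a square), so deg(m_α) = 2. Thus [Q(α):Q] = 2.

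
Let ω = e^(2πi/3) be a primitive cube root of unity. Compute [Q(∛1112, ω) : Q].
[Q(∛1112, ω) : Q] = 6

[Q(∛1112):Q] = 3 (min poly x^3 - 1112, irreducible since 1112 is not a perfect cube). [Q(ω):Q] = 2 (min poly x^2 + x + 1). Since Q(∛1112) ⊂ R and ω ∉ R, we have ω ∉ Q(∛1112), so x^2 + x + 1 remains irreducible over Q(∛1112) and [Q(∛1112, ω) : Q(∛1112)] = 2. By the tower law, [Q(∛1112, ω) : Q] = 3 · 2 = 6. (In fact Q(∛1112, ω) is the splitting field of x^3 - 1112 over Q.)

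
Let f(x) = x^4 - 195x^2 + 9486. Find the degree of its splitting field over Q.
[K : Q] = 4

Solving the quadratic in x^2: x^2 = (195 ± √(195^2 - 4·9486))/2 = (195 ± √81)/2 = (195 ± 9)/2, giving x^2 = 93 or x^2 = 102. So f(x) = (x^2 - 93)(x^2 - 102) and the roots of f are ±√93, ±√102. Hence the splitting field is K = Q(√93, √102). Since 93 and 102 are distinct squarefree integers > 1, their product 9486 is not a perfect square, so √102 ∉ Q(√93). By the tower law [K:Q] = [Q(√93,√102):Q(√93)] · [Q(√93):Q] = 2 · 2 = 4.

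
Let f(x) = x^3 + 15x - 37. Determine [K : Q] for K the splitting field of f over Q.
[K : Q] = 6

By the rational root test, any rational root of the monic integer polynomial f(x) = x^3 + 15x - 37 must be an integer dividing the constant term -37, i.e. one of ±{1, 37}. Evaluating: f(1) = -21, f(-1) = -53, f(37) = 51171, f(-37) = -51245; none is 0, so f has no rational root and is therefore irreducible over Q (a cubic with no linear factor over a field is irreducible). For an irreducible cubic, the Galois group is A_3 or S_3 according as the discriminant disc(f) = -4a^3 - 27b^2 = -4·(15)^3 - 27·(-37)^2 = -50463 is or is not a square in Q. Here disc(f) = -50463 is not a perfect square in Q, so the Galois group of f over Q is not contained in A_3 and must be all of S_3. The splitting field has degree |S_3| = 6 over Q, so [K : Q] = 6.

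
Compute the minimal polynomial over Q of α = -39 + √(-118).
m_α(x) = x^2 + 78x + 1639

From α + 39 = √(-118), squaring gives (α + 39)^2 = -118, i.e. α^2 + 78α + 1521 = -118, so α^2 + 78α + 1639 = 0. The discriminant of x^2 + 78x + 1639 is (78)^2 - 4·(1639) = 6084 - 6556 = -472, and 4·(-118) is not a perfect square in Q since -118 is squarefree and ≠ 1. Hence x^2 + 78x + 1639 is irreducible over Q and is the minimal polynomial of α.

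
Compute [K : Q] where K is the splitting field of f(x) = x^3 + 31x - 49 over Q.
[K : Q] = 6

By the rational root test, any rational root of the monic integer polynomial f(x) = x^3 + 31x - 49 must be an integer dividing the constant term -49, i.e. one of ±{1, 7, 49}. Evaluating: f(1) = -17, f(-1) = -81, f(7) = 511, f(-7) = -609, f(49) = 119119, f(-49) = -119217; none is 0, so f has no rational root and is therefore irreducible over Q (a cubic with no linear factor over a field is irreducible). For an irreducible cubic, the Galois group is A_3 or S_3 according as the discriminant disc(f) = -4a^3 - 27b^2 = -4·(31)^3 - 27·(-49)^2 = -183991 is or is not a square in Q. Here disc(f) = -183991 is not a perfect square in Q, so the Galois group of f over Q is not contained in A_3 and must be all of S_3. The splitting field has degree |S_3| = 6 over Q, so [K : Q] = 6.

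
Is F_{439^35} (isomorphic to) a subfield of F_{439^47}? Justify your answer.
No: F_{439^35} is not a subfield of F_{439^47}

F_{p^m} embeds in F_{p^n} iff m | n. Here 35 ∤ 47 (since 47 = 1·35 + 12 with remainder 12 ≠ 0), so F_{439^35} is not a subfield of F_{439^47}. Equivalently: if it were, the tower law would give 35 = [F_{439^35}:F_439] dividing [F_{439^47}:F_439] = 47, contradiction.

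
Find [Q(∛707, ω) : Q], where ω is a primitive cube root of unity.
[Q(∛707, ω) : Q] = 6

[Q(∛707):Q] = 3 (min poly x^3 - 707, irreducible since 707 is not a perfect cube). [Q(ω):Q] = 2 (min poly x^2 + x + 1). Since Q(∛707) ⊂ R and ω ∉ R, we have ω ∉ Q(∛707), so x^2 + x + 1 remains irreducible over Q(∛707) and [Q(∛707, ω) : Q(∛707)] = 2. By the tower law, [Q(∛707, ω) : Q] = 3 · 2 = 6. (In fact Q(∛707, ω) is the splitting field of x^3 - 707 over Q.)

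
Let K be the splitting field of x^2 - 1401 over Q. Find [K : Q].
[K : Q] = 2

f(x) = x^2 - 1401 factors as (x - √1401)(x + √1401). The splitting field is K = Q(√1401). Since 1401 is squarefree and > 1, it is not a perfect square, so x^2 - 1401 is irreducible over Q and [Q(√1401) : Q] = 2. Hence [K : Q] = 2.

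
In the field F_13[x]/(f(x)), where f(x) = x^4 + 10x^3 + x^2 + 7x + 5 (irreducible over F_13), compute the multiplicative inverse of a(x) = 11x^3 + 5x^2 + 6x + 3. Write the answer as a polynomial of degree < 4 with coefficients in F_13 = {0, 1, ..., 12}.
a(x)^(-1) ≡ 8x^3 + 11x^2 + 6x + 7 (mod f(x))

Since f is irreducible over F_13, F_13[x]/(f) is a field and a(x) ≠ 0 has an inverse. Apply the extended Euclidean algorithm to f(x) and a(x) in F_13[x]: f(x) = (6x + 10)·a(x) + (6x^2 + 7x + 1);  a(x) = (4x + 7)·(6x^2 + 7x + 1) + (5x + 9);  (6x^2 + 7x + 1) = (9x + 6)·(5x + 9) + (12). The last nonzero remainder is the constant 12 = gcd(f, a) in F_13. Back-substituting through the division chain expresses 12 = s(x)·a(x) + t(x)·f(x) with s(x) ≡ 5x^3 + 2x^2 + 7x + 6 (mod f), so (5x^3 + 2x^2 + 7x + 6)·a(x) ≡ 12 (mod f). Multiplying by 12^(-1) ≡ 12 in F_13 gives a(x)^(-1) ≡ 12·(5x^3 + 2x^2 + 7x + 6) ≡ 8x^3 + 11x^2 + 6x + 7 (mod f). Check: (11x^3 + 5x^2 + 6x + 3)·(8x^3 + 11x^2 + 6x + 7) = 10x^6 + 5x^5 + 2x^3 + 8x + 8 ≡ 1 (mod x^4 + 10x^3 + x^2 + 7x + 5).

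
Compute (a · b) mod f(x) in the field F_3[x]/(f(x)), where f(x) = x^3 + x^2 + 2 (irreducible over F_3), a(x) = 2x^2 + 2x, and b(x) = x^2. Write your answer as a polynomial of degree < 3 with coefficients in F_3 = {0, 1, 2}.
a · b ≡ 2x (mod f(x))

Multiply in F_3[x]: a(x)·b(x) = (2x^2 + 2x)·(x^2) = 2x^4 + 2x^3. This has degree ≥ 3, so divide by f(x) over F_3: 2x^4 + 2x^3 = (2x)·(x^3 + x^2 + 2) + (2x). Hence a·b ≡ 2x (mod f). (F_3[x]/(f) is a field with 3^3 = 27 elements since f is irreducible of degree 3.)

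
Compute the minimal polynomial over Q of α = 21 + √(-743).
m_α(x) = x^2 - 42x + 1184

From α - 21 = √(-743), squaring gives (α - 21)^2 = -743, i.e. α^2 - 42α + 441 = -743, so α^2 - 42α + 1184 = 0. The discriminant of x^2 - 42x + 1184 is (-42)^2 - 4·(1184) = 1764 - 4736 = -2972, and 4·(-743) is not a perfect square in Q since -743 is squarefree and ≠ 1. Hence x^2 - 42x + 1184 is irreducible over Q and is the minimal polynomial of α.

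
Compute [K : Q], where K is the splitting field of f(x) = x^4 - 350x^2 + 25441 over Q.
[K : Q] = 4

Solving the quadratic in x^2: x^2 = (350 ± √(350^2 - 4·25441))/2 = (350 ± √20736)/2 = (350 ± 144)/2, giving x^2 = 103 or x^2 = 247. So f(x) = (x^2 - 103)(x^2 - 247) and the roots of f are ±√103, ±√247. Hence the splitting field is K = Q(√103, √247). Since 103 and 247 are distinct squarefree integers > 1, their product 25441 is not a perfect square, so √247 ∉ Q(√103). By the tower law [K:Q] = [Q(√103,√247):Q(√103)] · [Q(√103):Q] = 2 · 2 = 4.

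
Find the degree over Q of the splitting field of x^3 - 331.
[K : Q] = 6

The roots of x^3 - 331 are ∛331, ω∛331, ω^2∛331 where ω = e^(2πi/3) is a primitive cube root of unity, so K = Q(∛331, ω). Now [Q(∛331):Q] = 3 (since 331 is not a perfect cube, x^3 - 331 is irreducible) and [Q(ω):Q] = 2. Both 2 and 3 divide [K:Q], and [K:Q] ≤ 3·2 = 6, so [K:Q] = 6. (Equivalently: Q(∛331) ⊂ R but ω ∉ R, so [K : Q(∛331)] = 2.)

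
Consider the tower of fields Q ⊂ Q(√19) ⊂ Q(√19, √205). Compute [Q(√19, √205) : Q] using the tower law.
[Q(√19, √205) : Q] = 4

[Q(√19):Q] = 2 (min poly x^2 - 19, irreducible since 19 is squarefree > 1). For the top step, suppose √205 ∈ Q(√19), say √205 = c + d√19 with c, d ∈ Q. Squaring: 205 = c^2 + 19d^2 + 2cd√19. Since √19 ∉ Q this forces 2cd = 0. If d = 0 then √205 = c ∈ Q, contradicting 205 squarefree > 1. If c = 0 then 205 = 19d^2, so 19·205 = (19d)^2 is a perfect square in Q — but 19·205 = 3895 is not a perfect square (since 19 and 205 are distinct squarefree integers). Contradiction. Hence √205 ∉ Q(√19), so x^2 - 205 stays irreducible over Q(√19) and [Q(√19, √205) : Q(√19)] = 2. By the tower law, [Q(√19, √205) : Q] = 2 · 2 = 4.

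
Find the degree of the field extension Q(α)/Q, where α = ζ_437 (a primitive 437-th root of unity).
[Q(α):Q] = 396

The minimal polynomial of ζ_437 over Q is the 437-th cyclotomic polynomial Φ_437(x), which is irreducible over Q and has degree φ(437) = 396. Hence [Q(α):Q] = φ(437) = 396.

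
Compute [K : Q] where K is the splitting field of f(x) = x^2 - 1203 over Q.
[K : Q] = 2

f(x) = x^2 - 1203 factors as (x - √1203)(x + √1203). The splitting field is K = Q(√1203). Since 1203 is squarefree and > 1, it is not a perfect square, so x^2 - 1203 is irreducible over Q and [Q(√1203) : Q] = 2. Hence [K : Q] = 2.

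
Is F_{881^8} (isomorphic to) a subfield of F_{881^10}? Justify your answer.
No: F_{881^8} is not a subfield of F_{881^10}

F_{p^m} embeds in F_{p^n} iff m | n. Here 8 ∤ 10 (since 10 = 1·8 + 2 with remainder 2 ≠ 0), so F_{881^8} is not a subfield of F_{881^10}. Equivalently: if it were, the tower law would give 8 = [F_{881^8}:F_881] dividing [F_{881^10}:F_881] = 10, contradiction.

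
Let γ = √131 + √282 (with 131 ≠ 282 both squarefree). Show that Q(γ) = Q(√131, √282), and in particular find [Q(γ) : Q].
[Q(γ) : Q] = 4 (equivalently, Q(γ) = Q(√131, √282))

Obviously Q(γ) ⊆ Q(√131, √282), and [Q(√131, √282):Q] = 4 (since 131, 282 are distinct squarefree integers > 1 with 36942 not a perfect square). To show equality we compute the minimal polynomial of γ. From γ = √131 + √282: γ^2 = 131 + 2√(36942) + 282 = 413 + 2√(36942), so γ^2 - 413 = 2√(36942); squaring, (γ^2 - 413)^2 = 4·36942, i.e. γ^4 - 826γ^2 + 170569 - 147768 = 0, i.e. γ^4 - 826γ^2 + 22801 = 0. So γ is a root of x^4 - 826x^2 + 22801. This polynomial is irreducible over Q: it has no rational root (each ±√131 ± √282 is irrational), and any factorization into two quadratics over Q would force √(36942) ∈ Q (pairing opposite roots) or √131, √282 ∈ Q (other pairings), all impossible. Hence [Q(γ):Q] = 4 = [Q(√131, √282):Q], so Q(γ) = Q(√131, √282).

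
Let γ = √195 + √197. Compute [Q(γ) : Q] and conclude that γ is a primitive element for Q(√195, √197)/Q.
[Q(γ) : Q] = 4 (equivalently, Q(γ) = Q(√195, √197))

Obviously Q(γ) ⊆ Q(√195, √197), and [Q(√195, √197):Q] = 4 (since 195, 197 are distinct squarefree integers > 1 with 38415 not a perfect square). To show equality we compute the minimal polynomial of γ. From γ = √195 + √197: γ^2 = 195 + 2√(38415) + 197 = 392 + 2√(38415), so γ^2 - 392 = 2√(38415); squaring, (γ^2 - 392)^2 = 4·38415, i.e. γ^4 - 784γ^2 + 153664 - 153660 = 0, i.e. γ^4 - 784γ^2 + 4 = 0. So γ is a root of x^4 - 784x^2 + 4. This polynomial is irreducible over Q: it has no rational root (each ±√195 ± √197 is irrational), and any factorization into two quadratics over Q would force √(38415) ∈ Q (pairing opposite roots) or √195, √197 ∈ Q (other pairings), all impossible. Hence [Q(γ):Q] = 4 = [Q(√195, √197):Q], so Q(γ) = Q(√195, √197).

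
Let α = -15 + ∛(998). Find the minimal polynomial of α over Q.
m_α(x) = x^3 + 45x^2 + 675x + 2377

Set β = α + 15 = ∛(998), so β^3 = 998. Then (α + 15)^3 - 998 = 0, i.e. α is a root of g(x) = (x + 15)^3 - 998 = x^3 + 45x^2 + 675x + 2377. Since g(x) = h(x + 15) where h(x) = x^3 - 998, and h is irreducible over Q (because 998 is not a perfect cube, so h has no rational root, and a monic cubic with no rational root is irreducible), g is also irreducible (irreducibility is preserved under the substitution x → x + 15). Hence m_α(x) = x^3 + 45x^2 + 675x + 2377.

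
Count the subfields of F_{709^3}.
F_{709^3} has 2 subfields

The subfields of F_{p^n} are exactly the fields F_{p^d} for d | n (each is the fixed field of the unique index-d subgroup of Gal(F_{p^n}/F_p) ≅ Z/nZ). The divisors of n = 3 are {1, 3}, giving 2 subfields: F_{709^1}, F_{709^3}.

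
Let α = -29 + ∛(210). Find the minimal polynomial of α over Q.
m_α(x) = x^3 + 87x^2 + 2523x + 24179

Set β = α + 29 = ∛(210), so β^3 = 210. Then (α + 29)^3 - 210 = 0, i.e. α is a root of g(x) = (x + 29)^3 - 210 = x^3 + 87x^2 + 2523x + 24179. Since g(x) = h(x + 29) where h(x) = x^3 - 210, and h is irreducible over Q (because 210 is not a perfect cube, so h has no rational root, and a monic cubic with no rational root is irreducible), g is also irreducible (irreducibility is preserved under the substitution x → x + 29). Hence m_α(x) = x^3 + 87x^2 + 2523x + 24179.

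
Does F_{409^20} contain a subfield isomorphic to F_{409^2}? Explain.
Yes: F_{409^2} is a subfield of F_{409^20}

F_{p^m} embeds in F_{p^n} iff m | n (since F_{p^n} is the splitting field of x^(p^n) - x, and F_{p^m} ⊂ F_{p^n} forces p^n to be a power of p^m, i.e. m | n; conversely if m | n then every root of x^(p^m) - x is a root of x^(p^n) - x). Here 2 | 20 (since 20 = 10·2), so F_{409^2} is a subfield of F_{409^20}, and [F_{409^20} : F_{409^2}] = 20/2 = 10.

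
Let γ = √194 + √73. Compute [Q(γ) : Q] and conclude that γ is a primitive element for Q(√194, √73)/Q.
[Q(γ) : Q] = 4 (equivalently, Q(γ) = Q(√194, √73))

Obviously Q(γ) ⊆ Q(√194, √73), and [Q(√194, √73):Q] = 4 (since 194, 73 are distinct squarefree integers > 1 with 14162 not a perfect square). To show equality we compute the minimal polynomial of γ. From γ = √194 + √73: γ^2 = 194 + 2√(14162) + 73 = 267 + 2√(14162), so γ^2 - 267 = 2√(14162); squaring, (γ^2 - 267)^2 = 4·14162, i.e. γ^4 - 534γ^2 + 71289 - 56648 = 0, i.e. γ^4 - 534γ^2 + 14641 = 0. So γ is a root of x^4 - 534x^2 + 14641. This polynomial is irreducible over Q: it has no rational root (each ±√194 ± √73 is irrational), and any factorization into two quadratics over Q would force √(14162) ∈ Q (pairing opposite roots) or √194, √73 ∈ Q (other pairings), all impossible. Hence [Q(γ):Q] = 4 = [Q(√194, √73):Q], so Q(γ) = Q(√194, √73).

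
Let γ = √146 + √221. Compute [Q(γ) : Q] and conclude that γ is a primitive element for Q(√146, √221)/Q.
[Q(γ) : Q] = 4 (equivalently, Q(γ) = Q(√146, √221))

Obviously Q(γ) ⊆ Q(√146, √221), and [Q(√146, √221):Q] = 4 (since 146, 221 are distinct squarefree integers > 1 with 32266 not a perfect square). To show equality we compute the minimal polynomial of γ. From γ = √146 + √221: γ^2 = 146 + 2√(32266) + 221 = 367 + 2√(32266), so γ^2 - 367 = 2√(32266); squaring, (γ^2 - 367)^2 = 4·32266, i.e. γ^4 - 734γ^2 + 134689 - 129064 = 0, i.e. γ^4 - 734γ^2 + 5625 = 0. So γ is a root of x^4 - 734x^2 + 5625. This polynomial is irreducible over Q: it has no rational root (each ±√146 ± √221 is irrational), and any factorization into two quadratics over Q would force √(32266) ∈ Q (pairing opposite roots) or √146, √221 ∈ Q (other pairings), all impossible. Hence [Q(γ):Q] = 4 = [Q(√146, √221):Q], so Q(γ) = Q(√146, √221).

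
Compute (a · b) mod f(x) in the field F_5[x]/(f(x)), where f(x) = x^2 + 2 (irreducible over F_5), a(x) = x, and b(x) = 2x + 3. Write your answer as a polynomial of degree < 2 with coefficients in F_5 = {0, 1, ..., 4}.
a · b ≡ 3x + 1 (mod f(x))

Multiply in F_5[x]: a(x)·b(x) = (x)·(2x + 3) = 2x^2 + 3x. This has degree ≥ 2, so divide by f(x) over F_5: 2x^2 + 3x = (2)·(x^2 + 2) + (3x + 1). Hence a·b ≡ 3x + 1 (mod f). (F_5[x]/(f) is a field with 5^2 = 25 elements since f is irreducible of degree 2.)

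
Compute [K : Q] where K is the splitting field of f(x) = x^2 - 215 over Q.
[K : Q] = 2

f(x) = x^2 - 215 factors as (x - √215)(x + √215). The splitting field is K = Q(√215). Since 215 is squarefree and > 1, it is not a perfect square, so x^2 - 215 is irreducible over Q and [Q(√215) : Q] = 2. Hence [K : Q] = 2.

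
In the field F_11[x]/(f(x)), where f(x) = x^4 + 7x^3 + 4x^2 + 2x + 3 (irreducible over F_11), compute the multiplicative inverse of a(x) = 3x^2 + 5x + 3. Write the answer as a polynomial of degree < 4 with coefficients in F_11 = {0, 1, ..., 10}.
a(x)^(-1) ≡ 10x^3 + 6x^2 + 4x + 5 (mod f(x))

Since f is irreducible over F_11, F_11[x]/(f) is a field and a(x) ≠ 0 has an inverse. Apply the extended Euclidean algorithm to f(x) and a(x) in F_11[x]: f(x) = (4x^2 + 3x + 7)·a(x) + (2x + 4);  a(x) = (7x + 5)·(2x + 4) + (5). The last nonzero remainder is the constant 5 = gcd(f, a) in F_11. Back-substituting through the division chain expresses 5 = s(x)·a(x) + t(x)·f(x) with s(x) ≡ 6x^3 + 8x^2 + 9x + 3 (mod f), so (6x^3 + 8x^2 + 9x + 3)·a(x) ≡ 5 (mod f). Multiplying by 5^(-1) ≡ 9 in F_11 gives a(x)^(-1) ≡ 9·(6x^3 + 8x^2 + 9x + 3) ≡ 10x^3 + 6x^2 + 4x + 5 (mod f). Check: (3x^2 + 5x + 3)·(10x^3 + 6x^2 + 4x + 5) = 8x^5 + 2x^4 + 6x^3 + 9x^2 + 4x + 4 ≡ 1 (mod x^4 + 7x^3 + 4x^2 + 2x + 3).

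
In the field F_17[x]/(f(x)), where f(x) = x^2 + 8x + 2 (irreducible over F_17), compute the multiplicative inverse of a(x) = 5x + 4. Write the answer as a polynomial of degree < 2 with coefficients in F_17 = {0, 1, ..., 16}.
a(x)^(-1) ≡ 10x + 4 (mod f(x))

Since f is irreducible over F_17, F_17[x]/(f) is a field and a(x) ≠ 0 has an inverse. Apply the extended Euclidean algorithm to f(x) and a(x) in F_17[x]: f(x) = (7x + 13)·a(x) + (1). The last nonzero remainder is the constant 1 = gcd(f, a) in F_17. Back-substituting through the division chain expresses 1 = s(x)·a(x) + t(x)·f(x) with s(x) ≡ 10x + 4 (mod f), so a(x)^(-1) ≡ s(x) = 10x + 4 (mod f). Check: (5x + 4)·(10x + 4) = 16x^2 + 9x + 16 ≡ 1 (mod x^2 + 8x + 2).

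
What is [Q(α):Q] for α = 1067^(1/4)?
[Q(α):Q] = 4

α is a root of x^4 - 1067. By Eisenstein's criterion at the prime p = 11 (which divides the constant term 1067 but p^2 = 121 does not, since 1067 is squarefree), x^4 - 1067 is irreducible over Q. Hence [Q(α):Q] = 4.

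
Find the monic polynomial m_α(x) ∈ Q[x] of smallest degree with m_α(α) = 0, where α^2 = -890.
m_α(x) = x^2 + 890

α satisfies α^2 + 890 = 0, so x^2 + 890 annihilates α. Since d = -890 is squarefree and ≠ 1, it is not a perfect square in Q, so x^2 + 890 has no rational root and is therefore irreducible over Q (a degree-2 polynomial over a field is irreducible iff it has no root). Hence m_α(x) = x^2 + 890.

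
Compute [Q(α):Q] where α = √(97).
[Q(α):Q] = 2

[Q(α):Q] equals the degree of the minimal polynomial of α. Here α^2 = 97 and x^2 - 97 is irreducible (d = 97 is squarefree, ≠ 1, hence not a square), so deg(m_α) = 2. Thus [Q(α):Q] = 2.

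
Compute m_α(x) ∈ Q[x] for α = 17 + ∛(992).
m_α(x) = x^3 - 51x^2 + 867x - 5905

Set β = α - 17 = ∛(992), so β^3 = 992. Then (α - 17)^3 - 992 = 0, i.e. α is a root of g(x) = (x - 17)^3 - 992 = x^3 - 51x^2 + 867x - 5905. Since g(x) = h(x - 17) where h(x) = x^3 - 992, and h is irreducible over Q (because 992 is not a perfect cube, so h has no rational root, and a monic cubic with no rational root is irreducible), g is also irreducible (irreducibility is preserved under the substitution x → x - 17). Hence m_α(x) = x^3 - 51x^2 + 867x - 5905.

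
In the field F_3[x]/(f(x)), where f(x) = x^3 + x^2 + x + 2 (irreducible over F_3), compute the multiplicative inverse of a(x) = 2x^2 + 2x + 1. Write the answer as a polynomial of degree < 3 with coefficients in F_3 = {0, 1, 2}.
a(x)^(-1) ≡ 2x^2 + 1 (mod f(x))

Since f is irreducible over F_3, F_3[x]/(f) is a field and a(x) ≠ 0 has an inverse. Apply the extended Euclidean algorithm to f(x) and a(x) in F_3[x]: f(x) = (2x)·a(x) + (2x + 2);  a(x) = (x)·(2x + 2) + (1). The last nonzero remainder is the constant 1 = gcd(f, a) in F_3. Back-substituting through the division chain expresses 1 = s(x)·a(x) + t(x)·f(x) with s(x) ≡ 2x^2 + 1 (mod f), so a(x)^(-1) ≡ s(x) = 2x^2 + 1 (mod f). Check: (2x^2 + 2x + 1)·(2x^2 + 1) = x^4 + x^3 + x^2 + 2x + 1 ≡ 1 (mod x^3 + x^2 + x + 2).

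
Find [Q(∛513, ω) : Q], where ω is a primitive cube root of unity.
[Q(∛513, ω) : Q] = 6

[Q(∛513):Q] = 3 (min poly x^3 - 513, irreducible since 513 is not a perfect cube). [Q(ω):Q] = 2 (min poly x^2 + x + 1). Since Q(∛513) ⊂ R and ω ∉ R, we have ω ∉ Q(∛513), so x^2 + x + 1 remains irreducible over Q(∛513) and [Q(∛513, ω) : Q(∛513)] = 2. By the tower law, [Q(∛513, ω) : Q] = 3 · 2 = 6. (In fact Q(∛513, ω) is the splitting field of x^3 - 513 over Q.)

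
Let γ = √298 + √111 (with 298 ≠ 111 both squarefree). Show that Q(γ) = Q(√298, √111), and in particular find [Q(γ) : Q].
[Q(γ) : Q] = 4 (equivalently, Q(γ) = Q(√298, √111))

Obviously Q(γ) ⊆ Q(√298, √111), and [Q(√298, √111):Q] = 4 (since 298, 111 are distinct squarefree integers > 1 with 33078 not a perfect square). To show equality we compute the minimal polynomial of γ. From γ = √298 + √111: γ^2 = 298 + 2√(33078) + 111 = 409 + 2√(33078), so γ^2 - 409 = 2√(33078); squaring, (γ^2 - 409)^2 = 4·33078, i.e. γ^4 - 818γ^2 + 167281 - 132312 = 0, i.e. γ^4 - 818γ^2 + 34969 = 0. So γ is a root of x^4 - 818x^2 + 34969. This polynomial is irreducible over Q: it has no rational root (each ±√298 ± √111 is irrational), and any factorization into two quadratics over Q would force √(33078) ∈ Q (pairing opposite roots) or √298, √111 ∈ Q (other pairings), all impossible. Hence [Q(γ):Q] = 4 = [Q(√298, √111):Q], so Q(γ) = Q(√298, √111).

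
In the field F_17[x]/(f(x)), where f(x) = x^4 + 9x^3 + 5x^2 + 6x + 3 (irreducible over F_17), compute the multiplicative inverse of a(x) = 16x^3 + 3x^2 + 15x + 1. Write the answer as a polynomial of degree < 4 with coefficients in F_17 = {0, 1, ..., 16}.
a(x)^(-1) ≡ 7x^3 + 8x + 16 (mod f(x))

Since f is irreducible over F_17, F_17[x]/(f) is a field and a(x) ≠ 0 has an inverse. Apply the extended Euclidean algorithm to f(x) and a(x) in F_17[x]: f(x) = (16x + 5)·a(x) + (5x^2 + 15);  a(x) = (10x + 4)·(5x^2 + 15) + (x + 9);  (5x^2 + 15) = (5x + 6)·(x + 9) + (12). The last nonzero remainder is the constant 12 = gcd(f, a) in F_17. Back-substituting through the division chain expresses 12 = s(x)·a(x) + t(x)·f(x) with s(x) ≡ 16x^3 + 11x + 5 (mod f), so (16x^3 + 11x + 5)·a(x) ≡ 12 (mod f). Multiplying by 12^(-1) ≡ 10 in F_17 gives a(x)^(-1) ≡ 10·(16x^3 + 11x + 5) ≡ 7x^3 + 8x + 16 (mod f). Check: (16x^3 + 3x^2 + 15x + 1)·(7x^3 + 8x + 16) = 10x^6 + 4x^5 + 12x^4 + 15x^3 + 15x^2 + 10x + 16 ≡ 1 (mod x^4 + 9x^3 + 5x^2 + 6x + 3).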